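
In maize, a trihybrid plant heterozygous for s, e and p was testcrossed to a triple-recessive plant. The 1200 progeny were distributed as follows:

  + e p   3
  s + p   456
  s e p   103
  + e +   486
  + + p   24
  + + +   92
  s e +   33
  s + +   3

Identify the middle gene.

The two most frequent reciprocal classes, + e + and s + p, are the parental types, so the F1 was + e + / s + p.
The two rarest classes, + e p and s + +, are the double crossovers. Comparing them with the parentals, only the p allele has switched, so p is the middle locus and the order is e – p – s.

p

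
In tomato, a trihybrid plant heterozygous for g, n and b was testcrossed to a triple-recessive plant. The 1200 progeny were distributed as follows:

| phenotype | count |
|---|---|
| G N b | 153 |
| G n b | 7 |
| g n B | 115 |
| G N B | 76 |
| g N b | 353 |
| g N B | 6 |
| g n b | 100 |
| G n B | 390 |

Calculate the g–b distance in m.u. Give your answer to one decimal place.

23.4 m.u.

The two most frequent reciprocal classes, G n B and g N b, are the parental types, so the F1 was G n B / g N b.
The two rarest classes, G n b and g N B, are the double crossovers. Comparing them with the parentals, only the b allele has switched, so b is the middle locus and the order is g – b – n.
Crossovers in the g–b interval produce the single-crossover classes g n B and G N b (115 + 153 = 268) plus the double crossovers (13).
RF(g–b) = (268 + 13) / 1200 = 281/1200 = 0.2342 → 23.4 m.u.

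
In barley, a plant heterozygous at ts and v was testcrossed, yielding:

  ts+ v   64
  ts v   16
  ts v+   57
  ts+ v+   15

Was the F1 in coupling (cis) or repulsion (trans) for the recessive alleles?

trans

The two most frequent classes are ts+ v (64) and ts v+ (57); these are the parental (non-recombinant) types.
So the F1 carried ts+ v on one chromosome and ts v+ on the other — the recessive alleles are on opposite chromosomes (trans / repulsion).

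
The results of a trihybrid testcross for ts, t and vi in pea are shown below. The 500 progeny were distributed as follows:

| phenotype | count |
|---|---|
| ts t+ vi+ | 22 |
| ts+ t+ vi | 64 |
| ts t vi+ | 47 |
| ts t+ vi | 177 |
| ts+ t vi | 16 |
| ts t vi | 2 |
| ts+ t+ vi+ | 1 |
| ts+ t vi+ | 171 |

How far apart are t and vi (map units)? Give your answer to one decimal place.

The two most frequent reciprocal classes, ts t+ vi and ts+ t vi+, are the parental types, so the F1 was ts t+ vi / ts+ t vi+.
The two rarest classes, ts t vi and ts+ t+ vi+, are the double crossovers. Comparing them with the parentals, only the t allele has switched, so t is the middle locus and the order is vi – t – ts.
Crossovers in the vi–t interval produce the single-crossover classes ts t+ vi+ and ts+ t vi (22 + 16 = 38) plus the double crossovers (3).
RF(vi–t) = (38 + 3) / 500 = 41/500 = 0.0820 → 8.2 map units.

8.2 map units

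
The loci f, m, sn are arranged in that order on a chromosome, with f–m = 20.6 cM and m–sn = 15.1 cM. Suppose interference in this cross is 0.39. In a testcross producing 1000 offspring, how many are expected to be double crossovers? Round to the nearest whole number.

19

Map distances give recombination frequencies of 0.206 and 0.151 for the two intervals.
With interference 0.39 (so coincidence = 0.61), expected double-crossover frequency = 0.206 × 0.151 × 0.61 = 0.01897.
Expected number = 0.01897 × 1000 = 18.97 ≈ 19.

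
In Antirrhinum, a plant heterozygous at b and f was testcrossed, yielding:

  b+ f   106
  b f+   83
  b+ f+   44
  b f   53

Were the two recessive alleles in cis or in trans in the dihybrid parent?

The two most frequent classes are b+ f (106) and b f+ (83); these are the parental (non-recombinant) types.
So the F1 carried b+ f on one chromosome and b f+ on the other — the recessive alleles are on opposite chromosomes (trans / repulsion).

trans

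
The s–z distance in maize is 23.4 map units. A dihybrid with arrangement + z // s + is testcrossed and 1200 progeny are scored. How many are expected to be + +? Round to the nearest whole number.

A map distance of 23.4 map units corresponds to a recombination frequency of 0.234.
The F1 is + z / s +, so + + is a recombinant gamete class with expected frequency r/2 = 0.234/2 = 0.1170.
Expected number = 0.1170 × 1200 = 140.40 ≈ 140.

140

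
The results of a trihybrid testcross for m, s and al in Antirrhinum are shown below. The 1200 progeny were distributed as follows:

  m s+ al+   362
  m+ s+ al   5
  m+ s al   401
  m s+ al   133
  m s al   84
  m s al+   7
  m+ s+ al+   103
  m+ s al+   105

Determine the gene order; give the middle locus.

s

The two most frequent reciprocal classes, m s+ al+ and m+ s al, are the parental types, so the F1 was m s+ al+ / m+ s al.
The two rarest classes, m s al+ and m+ s+ al, are the double crossovers. Comparing them with the parentals, only the s allele has switched, so s is the middle locus and the order is m – s – al.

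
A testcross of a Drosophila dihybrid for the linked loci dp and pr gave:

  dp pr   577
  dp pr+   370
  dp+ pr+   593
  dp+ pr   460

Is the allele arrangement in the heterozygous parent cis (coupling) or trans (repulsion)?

cis

The two most frequent classes are dp+ pr+ (593) and dp pr (577); these are the parental (non-recombinant) types.
So the F1 carried dp+ pr+ on one chromosome and dp pr on the other — the recessive alleles are on the same chromosome (cis / coupling).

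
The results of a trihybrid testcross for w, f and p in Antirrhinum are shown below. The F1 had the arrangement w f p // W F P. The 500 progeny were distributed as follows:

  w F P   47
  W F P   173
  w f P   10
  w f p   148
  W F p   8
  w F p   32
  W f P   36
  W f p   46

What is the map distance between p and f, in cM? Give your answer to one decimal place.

The two rarest classes, w f P and W F p, are the double crossovers. Comparing them with the parentals, only the p allele has switched, so p is the middle locus and the order is f – p – w.
Crossovers in the f–p interval produce the single-crossover classes w F p and W f P (32 + 36 = 68) plus the double crossovers (18).
RF(f–p) = (68 + 18) / 500 = 86/500 = 0.1720 → 17.2 cM.

17.2 cM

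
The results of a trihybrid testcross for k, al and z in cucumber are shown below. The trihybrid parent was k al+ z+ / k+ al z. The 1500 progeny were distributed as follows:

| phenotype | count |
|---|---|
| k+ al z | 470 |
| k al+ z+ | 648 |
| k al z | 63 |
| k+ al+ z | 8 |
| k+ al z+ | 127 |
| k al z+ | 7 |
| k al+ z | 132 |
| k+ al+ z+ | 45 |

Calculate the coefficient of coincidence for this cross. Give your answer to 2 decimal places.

The two rarest classes, k al z+ and k+ al+ z, are the double crossovers. Comparing them with the parentals, only the al allele has switched, so al is the middle locus and the order is k – al – z.
k–al: (108 + 15)/1500 = 0.0820; al–z: (259 + 15)/1500 = 0.1827.
Expected DCO frequency = 0.0820 × 0.1827 ≈ 0.01498; observed = 15/1500 ≈ 0.01000.
Coefficient of coincidence = 0.01000/0.01498 ≈ 0.67.

0.67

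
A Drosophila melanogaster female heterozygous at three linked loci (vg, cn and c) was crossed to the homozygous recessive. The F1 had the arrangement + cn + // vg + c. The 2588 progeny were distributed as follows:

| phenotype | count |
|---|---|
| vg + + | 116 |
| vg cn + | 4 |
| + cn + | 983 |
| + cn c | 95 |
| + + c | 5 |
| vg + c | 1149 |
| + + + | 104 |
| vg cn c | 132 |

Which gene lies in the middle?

The two rarest classes, vg cn + and + + c, are the double crossovers. Comparing them with the parentals, only the vg allele has switched, so vg is the middle locus and the order is c – vg – cn.

vg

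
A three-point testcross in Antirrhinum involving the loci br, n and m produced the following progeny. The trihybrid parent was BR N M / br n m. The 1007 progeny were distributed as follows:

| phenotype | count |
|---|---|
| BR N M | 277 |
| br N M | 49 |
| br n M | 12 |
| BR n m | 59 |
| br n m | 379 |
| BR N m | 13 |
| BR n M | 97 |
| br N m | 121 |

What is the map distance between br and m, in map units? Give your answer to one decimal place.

The two rarest classes, BR N m and br n M, are the double crossovers. Comparing them with the parentals, only the m allele has switched, so m is the middle locus and the order is n – m – br.
Crossovers in the m–br interval produce the single-crossover classes br N M and BR n m (49 + 59 = 108) plus the double crossovers (25).
RF(m–br) = (108 + 25) / 1007 = 133/1007 = 0.1321 → 13.2 map units.

13.2 map units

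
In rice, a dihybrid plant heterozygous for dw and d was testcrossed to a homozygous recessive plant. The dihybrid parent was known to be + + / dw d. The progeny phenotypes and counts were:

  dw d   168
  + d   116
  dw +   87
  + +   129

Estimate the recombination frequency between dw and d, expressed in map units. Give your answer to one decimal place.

The recombinant classes are + d and dw +: 116 + 87 = 203.
Recombination frequency = 203/500 = 0.4060 ≈ 40.6%, i.e. 40.6 map units.

40.6 map units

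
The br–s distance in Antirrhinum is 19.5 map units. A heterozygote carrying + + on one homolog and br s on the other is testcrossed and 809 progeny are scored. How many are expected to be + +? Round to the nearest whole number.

A map distance of 19.5 map units corresponds to a recombination frequency of 0.195.
The F1 is + + / br s, so + + is a parental gamete class with expected frequency (1 − r)/2 = 0.805/2 = 0.4025.
Expected number = 0.4025 × 809 = 325.62 ≈ 326.

326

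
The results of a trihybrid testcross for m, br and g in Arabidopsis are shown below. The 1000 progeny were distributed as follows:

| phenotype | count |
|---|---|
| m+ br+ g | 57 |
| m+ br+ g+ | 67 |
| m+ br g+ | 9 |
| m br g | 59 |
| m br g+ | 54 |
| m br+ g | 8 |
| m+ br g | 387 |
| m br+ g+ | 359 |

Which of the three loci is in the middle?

g

The two most frequent reciprocal classes, m+ br g and m br+ g+, are the parental types, so the F1 was m+ br g / m br+ g+.
The two rarest classes, m+ br g+ and m br+ g, are the double crossovers. Comparing them with the parentals, only the g allele has switched, so g is the middle locus and the order is br – g – m.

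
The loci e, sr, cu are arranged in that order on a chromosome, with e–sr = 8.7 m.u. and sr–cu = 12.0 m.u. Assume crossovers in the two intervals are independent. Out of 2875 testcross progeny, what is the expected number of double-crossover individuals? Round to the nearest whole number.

Map distances give recombination frequencies of 0.087 and 0.120 for the two intervals.
With no interference, expected double-crossover frequency = 0.087 × 0.120 = 0.01044.
Expected number = 0.01044 × 2875 = 30.02 ≈ 30.

30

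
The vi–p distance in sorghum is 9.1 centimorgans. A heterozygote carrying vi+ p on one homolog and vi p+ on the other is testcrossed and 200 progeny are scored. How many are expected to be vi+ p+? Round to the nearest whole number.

9

A map distance of 9.1 centimorgans corresponds to a recombination frequency of 0.091.
The F1 is vi+ p / vi p+, so vi+ p+ is a recombinant gamete class with expected frequency r/2 = 0.091/2 = 0.0455.
Expected number = 0.0455 × 200 = 9.10 ≈ 9.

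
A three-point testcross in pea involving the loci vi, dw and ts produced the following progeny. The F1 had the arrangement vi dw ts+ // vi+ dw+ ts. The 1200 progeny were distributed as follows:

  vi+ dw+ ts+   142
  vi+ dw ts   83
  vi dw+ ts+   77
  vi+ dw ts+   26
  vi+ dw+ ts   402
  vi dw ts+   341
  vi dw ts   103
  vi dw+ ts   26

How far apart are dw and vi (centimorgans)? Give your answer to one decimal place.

The two rarest classes, vi+ dw ts+ and vi dw+ ts, are the double crossovers. Comparing them with the parentals, only the vi allele has switched, so vi is the middle locus and the order is dw – vi – ts.
Crossovers in the dw–vi interval produce the single-crossover classes vi dw+ ts+ and vi+ dw ts (77 + 83 = 160) plus the double crossovers (52).
RF(dw–vi) = (160 + 52) / 1200 = 212/1200 = 0.1767 → 17.7 centimorgans.

17.7 centimorgans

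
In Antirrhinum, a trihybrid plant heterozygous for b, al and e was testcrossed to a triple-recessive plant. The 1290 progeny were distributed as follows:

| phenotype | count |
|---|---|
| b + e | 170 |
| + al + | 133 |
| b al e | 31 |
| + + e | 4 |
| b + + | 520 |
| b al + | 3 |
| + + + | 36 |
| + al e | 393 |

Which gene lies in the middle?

al

The two most frequent reciprocal classes, b + + and + al e, are the parental types, so the F1 was b + + / + al e.
The two rarest classes, b al + and + + e, are the double crossovers. Comparing them with the parentals, only the al allele has switched, so al is the middle locus and the order is b – al – e.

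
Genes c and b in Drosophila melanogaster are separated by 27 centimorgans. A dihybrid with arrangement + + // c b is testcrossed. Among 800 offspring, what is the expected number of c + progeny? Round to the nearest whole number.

A map distance of 27 centimorgans corresponds to a recombination frequency of 0.270.
The F1 is + + / c b, so c + is a recombinant gamete class with expected frequency r/2 = 0.270/2 = 0.1350.
Expected number = 0.1350 × 800 = 108.00 ≈ 108.

108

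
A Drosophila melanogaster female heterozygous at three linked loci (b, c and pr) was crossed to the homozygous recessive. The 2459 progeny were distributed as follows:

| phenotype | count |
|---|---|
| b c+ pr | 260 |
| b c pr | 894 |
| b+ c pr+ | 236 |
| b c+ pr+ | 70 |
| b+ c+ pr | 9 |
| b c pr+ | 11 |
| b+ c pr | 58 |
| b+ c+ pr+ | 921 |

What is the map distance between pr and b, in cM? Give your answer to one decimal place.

The two most frequent reciprocal classes, b c pr and b+ c+ pr+, are the parental types, so the F1 was b c pr / b+ c+ pr+.
The two rarest classes, b c pr+ and b+ c+ pr, are the double crossovers. Comparing them with the parentals, only the pr allele has switched, so pr is the middle locus and the order is b – pr – c.
Crossovers in the b–pr interval produce the single-crossover classes b+ c pr and b c+ pr+ (58 + 70 = 128) plus the double crossovers (20).
RF(b–pr) = (128 + 20) / 2459 = 148/2459 = 0.0602 → 6.0 cM.

6.0 cM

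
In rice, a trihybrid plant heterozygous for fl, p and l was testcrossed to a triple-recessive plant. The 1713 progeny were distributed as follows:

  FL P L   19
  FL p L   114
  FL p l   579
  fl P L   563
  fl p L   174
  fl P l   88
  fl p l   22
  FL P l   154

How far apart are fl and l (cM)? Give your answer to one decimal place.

The two most frequent reciprocal classes, FL p l and fl P L, are the parental types, so the F1 was FL p l / fl P L.
The two rarest classes, fl p l and FL P L, are the double crossovers. Comparing them with the parentals, only the fl allele has switched, so fl is the middle locus and the order is p – fl – l.
Crossovers in the fl–l interval produce the single-crossover classes FL p L and fl P l (114 + 88 = 202) plus the double crossovers (41).
RF(fl–l) = (202 + 41) / 1713 = 243/1713 = 0.1419 → 14.2 cM.

14.2 cM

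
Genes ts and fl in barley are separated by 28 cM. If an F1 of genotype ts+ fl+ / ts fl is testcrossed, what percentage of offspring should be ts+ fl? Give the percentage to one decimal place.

14.0%

A map distance of 28 cM corresponds to a recombination frequency of 0.280.
The F1 is ts+ fl+ / ts fl, so ts+ fl is a recombinant gamete class with expected frequency r/2 = 0.280/2 = 0.1400.
That is 0.1400 = 14.0% of the progeny.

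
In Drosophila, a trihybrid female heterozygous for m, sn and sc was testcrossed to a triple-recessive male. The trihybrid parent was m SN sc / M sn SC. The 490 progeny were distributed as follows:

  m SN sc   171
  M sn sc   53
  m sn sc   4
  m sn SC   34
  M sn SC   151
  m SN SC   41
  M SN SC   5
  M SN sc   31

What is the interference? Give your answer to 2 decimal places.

0.42

The two rarest classes, m sn sc and M SN SC, are the double crossovers. Comparing them with the parentals, only the sn allele has switched, so sn is the middle locus and the order is sc – sn – m.
sc–sn: (94 + 9)/490 = 0.2102; sn–m: (65 + 9)/490 = 0.1510.
Expected DCO frequency = 0.2102 × 0.1510 ≈ 0.03174; observed = 9/490 ≈ 0.01837.
Coefficient of coincidence = 0.01837/0.03174 ≈ 0.58; interference = 1 − 0.58 = 0.42.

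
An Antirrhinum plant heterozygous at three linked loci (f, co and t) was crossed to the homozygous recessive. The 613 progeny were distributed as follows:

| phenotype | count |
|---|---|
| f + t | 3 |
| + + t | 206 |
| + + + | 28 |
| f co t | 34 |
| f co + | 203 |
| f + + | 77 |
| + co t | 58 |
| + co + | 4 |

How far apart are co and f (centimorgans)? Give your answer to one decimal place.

The two most frequent reciprocal classes, + + t and f co +, are the parental types, so the F1 was + + t / f co +.
The two rarest classes, f + t and + co +, are the double crossovers. Comparing them with the parentals, only the f allele has switched, so f is the middle locus and the order is co – f – t.
Crossovers in the co–f interval produce the single-crossover classes + co t and f + + (58 + 77 = 135) plus the double crossovers (7).
RF(co–f) = (135 + 7) / 613 = 142/613 = 0.2316 → 23.2 centimorgans.

23.2 centimorgans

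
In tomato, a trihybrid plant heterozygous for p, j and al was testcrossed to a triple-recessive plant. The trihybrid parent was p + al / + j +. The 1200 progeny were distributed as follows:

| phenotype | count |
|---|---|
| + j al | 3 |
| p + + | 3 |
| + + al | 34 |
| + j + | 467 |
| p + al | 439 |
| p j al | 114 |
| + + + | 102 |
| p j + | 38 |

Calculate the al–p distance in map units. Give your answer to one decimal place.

6.5 map units

The two rarest classes, p + + and + j al, are the double crossovers. Comparing them with the parentals, only the al allele has switched, so al is the middle locus and the order is p – al – j.
Crossovers in the p–al interval produce the single-crossover classes + + al and p j + (34 + 38 = 72) plus the double crossovers (6).
RF(p–al) = (72 + 6) / 1200 = 78/1200 = 0.0650 → 6.5 map units.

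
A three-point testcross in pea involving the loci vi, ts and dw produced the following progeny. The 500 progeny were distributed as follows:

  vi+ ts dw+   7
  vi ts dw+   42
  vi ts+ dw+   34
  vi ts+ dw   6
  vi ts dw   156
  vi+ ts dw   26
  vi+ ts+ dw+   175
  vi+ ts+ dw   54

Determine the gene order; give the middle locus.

ts

The two most frequent reciprocal classes, vi+ ts+ dw+ and vi ts dw, are the parental types, so the F1 was vi+ ts+ dw+ / vi ts dw.
The two rarest classes, vi+ ts dw+ and vi ts+ dw, are the double crossovers. Comparing them with the parentals, only the ts allele has switched, so ts is the middle locus and the order is dw – ts – vi.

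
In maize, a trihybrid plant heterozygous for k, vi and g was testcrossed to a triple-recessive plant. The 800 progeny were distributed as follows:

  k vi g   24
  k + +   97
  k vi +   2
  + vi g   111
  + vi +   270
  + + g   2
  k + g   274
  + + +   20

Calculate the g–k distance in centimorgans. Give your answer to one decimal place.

The two most frequent reciprocal classes, + vi + and k + g, are the parental types, so the F1 was + vi + / k + g.
The two rarest classes, k vi + and + + g, are the double crossovers. Comparing them with the parentals, only the k allele has switched, so k is the middle locus and the order is g – k – vi.
Crossovers in the g–k interval produce the single-crossover classes + vi g and k + + (111 + 97 = 208) plus the double crossovers (4).
RF(g–k) = (208 + 4) / 800 = 212/800 = 0.2650 → 26.5 centimorgans.

26.5 centimorgans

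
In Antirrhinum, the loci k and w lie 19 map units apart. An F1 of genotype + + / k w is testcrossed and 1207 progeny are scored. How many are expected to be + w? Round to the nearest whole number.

A map distance of 19 map units corresponds to a recombination frequency of 0.190.
The F1 is + + / k w, so + w is a recombinant gamete class with expected frequency r/2 = 0.190/2 = 0.0950.
Expected number = 0.0950 × 1207 = 114.67 ≈ 115.

115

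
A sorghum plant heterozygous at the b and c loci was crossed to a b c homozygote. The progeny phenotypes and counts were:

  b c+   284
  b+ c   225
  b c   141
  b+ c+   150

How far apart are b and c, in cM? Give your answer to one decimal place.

The two most frequent classes, b+ c (225) and b c+ (284), are the parental types, so the F1 was b+ c / b c+.
The recombinant classes are b+ c+ and b c: 150 + 141 = 291.
Recombination frequency = 291/800 = 0.3638 ≈ 36.4%, i.e. 36.4 cM.

36.4 cM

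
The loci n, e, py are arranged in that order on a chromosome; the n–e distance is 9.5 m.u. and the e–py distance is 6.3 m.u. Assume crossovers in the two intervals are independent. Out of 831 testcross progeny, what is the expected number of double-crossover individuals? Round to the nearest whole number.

Map distances give recombination frequencies of 0.095 and 0.063 for the two intervals.
With no interference, expected double-crossover frequency = 0.095 × 0.063 = 0.00598.
Expected number = 0.00598 × 831 = 4.97 ≈ 5.

5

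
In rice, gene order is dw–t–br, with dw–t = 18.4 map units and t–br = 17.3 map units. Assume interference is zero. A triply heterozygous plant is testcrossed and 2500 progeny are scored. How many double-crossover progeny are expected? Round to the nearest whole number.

80

Map distances give recombination frequencies of 0.184 and 0.173 for the two intervals.
With no interference, expected double-crossover frequency = 0.184 × 0.173 = 0.03183.
Expected number = 0.03183 × 2500 = 79.58 ≈ 80.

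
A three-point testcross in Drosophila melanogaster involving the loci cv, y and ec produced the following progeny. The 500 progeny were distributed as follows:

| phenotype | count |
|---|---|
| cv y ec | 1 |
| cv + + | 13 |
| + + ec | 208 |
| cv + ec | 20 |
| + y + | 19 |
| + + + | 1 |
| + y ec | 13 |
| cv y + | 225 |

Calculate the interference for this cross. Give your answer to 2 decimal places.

0.13

The two most frequent reciprocal classes, + + ec and cv y +, are the parental types, so the F1 was + + ec / cv y +.
The two rarest classes, + + + and cv y ec, are the double crossovers. Comparing them with the parentals, only the ec allele has switched, so ec is the middle locus and the order is cv – ec – y.
cv–ec: (39 + 2)/500 = 0.0820; ec–y: (26 + 2)/500 = 0.0560.
Expected DCO frequency = 0.0820 × 0.0560 ≈ 0.00459; observed = 2/500 ≈ 0.00400.
Coefficient of coincidence = 0.00400/0.00459 ≈ 0.87; interference = 1 − 0.87 = 0.13.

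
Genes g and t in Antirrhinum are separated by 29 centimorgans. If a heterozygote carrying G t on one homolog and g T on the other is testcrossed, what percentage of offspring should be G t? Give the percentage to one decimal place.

35.5%

A map distance of 29 centimorgans corresponds to a recombination frequency of 0.290.
The F1 is G t / g T, so G t is a parental gamete class with expected frequency (1 − r)/2 = 0.710/2 = 0.3550.
That is 0.3550 = 35.5% of the progeny.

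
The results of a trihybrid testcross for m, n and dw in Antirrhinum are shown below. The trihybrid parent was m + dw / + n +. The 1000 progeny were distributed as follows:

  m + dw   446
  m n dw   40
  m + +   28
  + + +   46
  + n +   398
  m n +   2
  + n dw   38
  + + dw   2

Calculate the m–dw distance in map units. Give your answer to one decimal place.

7.0 map units

The two rarest classes, + + dw and m n +, are the double crossovers. Comparing them with the parentals, only the m allele has switched, so m is the middle locus and the order is n – m – dw.
Crossovers in the m–dw interval produce the single-crossover classes m + + and + n dw (28 + 38 = 66) plus the double crossovers (4).
RF(m–dw) = (66 + 4) / 1000 = 70/1000 = 0.0700 → 7.0 map units.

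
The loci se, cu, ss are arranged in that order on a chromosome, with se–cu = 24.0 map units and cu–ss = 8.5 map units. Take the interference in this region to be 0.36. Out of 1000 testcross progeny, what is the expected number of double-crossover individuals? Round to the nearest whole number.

Map distances give recombination frequencies of 0.240 and 0.085 for the two intervals.
With interference 0.36 (so coincidence = 0.64), expected double-crossover frequency = 0.240 × 0.085 × 0.64 = 0.01306.
Expected number = 0.01306 × 1000 = 13.06 ≈ 13.

13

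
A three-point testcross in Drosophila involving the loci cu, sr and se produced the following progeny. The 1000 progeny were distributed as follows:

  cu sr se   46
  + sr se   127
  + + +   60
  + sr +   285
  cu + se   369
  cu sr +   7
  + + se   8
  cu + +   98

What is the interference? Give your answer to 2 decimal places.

The two most frequent reciprocal classes, + sr + and cu + se, are the parental types, so the F1 was + sr + / cu + se.
The two rarest classes, cu sr + and + + se, are the double crossovers. Comparing them with the parentals, only the cu allele has switched, so cu is the middle locus and the order is sr – cu – se.
sr–cu: (106 + 15)/1000 = 0.1210; cu–se: (225 + 15)/1000 = 0.2400.
Expected DCO frequency = 0.1210 × 0.2400 ≈ 0.02904; observed = 15/1000 ≈ 0.01500.
Coefficient of coincidence = 0.01500/0.02904 ≈ 0.52; interference = 1 − 0.52 = 0.48.

0.48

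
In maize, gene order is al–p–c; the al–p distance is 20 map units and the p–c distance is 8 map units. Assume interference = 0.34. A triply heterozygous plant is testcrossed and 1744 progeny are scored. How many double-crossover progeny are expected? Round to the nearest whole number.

18

Map distances give recombination frequencies of 0.200 and 0.080 for the two intervals.
With interference 0.34 (so coincidence = 0.66), expected double-crossover frequency = 0.200 × 0.080 × 0.66 = 0.01056.
Expected number = 0.01056 × 1744 = 18.42 ≈ 18.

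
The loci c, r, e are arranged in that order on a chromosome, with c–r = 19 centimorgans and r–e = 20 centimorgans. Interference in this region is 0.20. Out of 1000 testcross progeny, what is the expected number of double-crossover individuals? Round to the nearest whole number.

Map distances give recombination frequencies of 0.190 and 0.200 for the two intervals.
With interference 0.20 (so coincidence = 0.80), expected double-crossover frequency = 0.190 × 0.200 × 0.80 = 0.03040.
Expected number = 0.03040 × 1000 = 30.40 ≈ 30.

30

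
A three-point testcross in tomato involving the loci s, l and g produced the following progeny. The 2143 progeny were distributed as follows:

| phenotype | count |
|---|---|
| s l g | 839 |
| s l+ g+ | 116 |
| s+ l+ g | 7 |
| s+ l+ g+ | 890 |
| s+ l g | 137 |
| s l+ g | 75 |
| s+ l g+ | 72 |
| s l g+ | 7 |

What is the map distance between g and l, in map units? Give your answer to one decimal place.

7.5 map units

The two most frequent reciprocal classes, s+ l+ g+ and s l g, are the parental types, so the F1 was s+ l+ g+ / s l g.
The two rarest classes, s+ l+ g and s l g+, are the double crossovers. Comparing them with the parentals, only the g allele has switched, so g is the middle locus and the order is l – g – s.
Crossovers in the l–g interval produce the single-crossover classes s+ l g+ and s l+ g (72 + 75 = 147) plus the double crossovers (14).
RF(l–g) = (147 + 14) / 2143 = 161/2143 = 0.0751 → 7.5 map units.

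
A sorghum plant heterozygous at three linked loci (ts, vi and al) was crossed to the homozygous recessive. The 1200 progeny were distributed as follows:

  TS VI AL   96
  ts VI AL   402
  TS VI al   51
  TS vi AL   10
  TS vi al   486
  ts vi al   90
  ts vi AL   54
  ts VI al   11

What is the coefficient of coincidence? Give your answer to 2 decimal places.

The two most frequent reciprocal classes, TS vi al and ts VI AL, are the parental types, so the F1 was TS vi al / ts VI AL.
The two rarest classes, TS vi AL and ts VI al, are the double crossovers. Comparing them with the parentals, only the al allele has switched, so al is the middle locus and the order is ts – al – vi.
ts–al: (186 + 21)/1200 = 0.1725; al–vi: (105 + 21)/1200 = 0.1050.
Expected DCO frequency = 0.1725 × 0.1050 ≈ 0.01811; observed = 21/1200 ≈ 0.01750.
Coefficient of coincidence = 0.01750/0.01811 ≈ 0.97.

0.97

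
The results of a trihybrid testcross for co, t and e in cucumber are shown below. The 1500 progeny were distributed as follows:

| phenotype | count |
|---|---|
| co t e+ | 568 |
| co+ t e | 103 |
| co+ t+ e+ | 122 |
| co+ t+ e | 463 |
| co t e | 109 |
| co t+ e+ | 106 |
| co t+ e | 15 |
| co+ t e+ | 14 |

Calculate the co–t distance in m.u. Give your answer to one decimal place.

15.9 m.u.

The two most frequent reciprocal classes, co t e+ and co+ t+ e, are the parental types, so the F1 was co t e+ / co+ t+ e.
The two rarest classes, co+ t e+ and co t+ e, are the double crossovers. Comparing them with the parentals, only the co allele has switched, so co is the middle locus and the order is e – co – t.
Crossovers in the co–t interval produce the single-crossover classes co t+ e+ and co+ t e (106 + 103 = 209) plus the double crossovers (29).
RF(co–t) = (209 + 29) / 1500 = 238/1500 = 0.1587 → 15.9 m.u.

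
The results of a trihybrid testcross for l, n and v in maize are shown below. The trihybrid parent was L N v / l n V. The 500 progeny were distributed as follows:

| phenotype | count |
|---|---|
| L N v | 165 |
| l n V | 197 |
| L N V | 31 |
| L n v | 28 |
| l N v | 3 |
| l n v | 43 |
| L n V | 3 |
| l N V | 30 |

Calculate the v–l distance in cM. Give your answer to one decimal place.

The two rarest classes, l N v and L n V, are the double crossovers. Comparing them with the parentals, only the l allele has switched, so l is the middle locus and the order is v – l – n.
Crossovers in the v–l interval produce the single-crossover classes L N V and l n v (31 + 43 = 74) plus the double crossovers (6).
RF(v–l) = (74 + 6) / 500 = 80/500 = 0.1600 → 16.0 cM.

16.0 cM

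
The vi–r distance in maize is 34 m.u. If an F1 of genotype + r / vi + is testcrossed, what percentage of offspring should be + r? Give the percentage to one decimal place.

33.0%

A map distance of 34 m.u. corresponds to a recombination frequency of 0.340.
The F1 is + r / vi +, so + r is a parental gamete class with expected frequency (1 − r)/2 = 0.660/2 = 0.3300.
That is 0.3300 = 33.0% of the progeny.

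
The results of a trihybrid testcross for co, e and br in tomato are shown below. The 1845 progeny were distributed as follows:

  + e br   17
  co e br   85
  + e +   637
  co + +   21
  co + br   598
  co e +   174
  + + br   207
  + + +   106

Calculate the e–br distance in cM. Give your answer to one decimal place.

The two most frequent reciprocal classes, + e + and co + br, are the parental types, so the F1 was + e + / co + br.
The two rarest classes, + e br and co + +, are the double crossovers. Comparing them with the parentals, only the br allele has switched, so br is the middle locus and the order is e – br – co.
Crossovers in the e–br interval produce the single-crossover classes + + + and co e br (106 + 85 = 191) plus the double crossovers (38).
RF(e–br) = (191 + 38) / 1845 = 229/1845 = 0.1241 → 12.4 cM.

12.4 cM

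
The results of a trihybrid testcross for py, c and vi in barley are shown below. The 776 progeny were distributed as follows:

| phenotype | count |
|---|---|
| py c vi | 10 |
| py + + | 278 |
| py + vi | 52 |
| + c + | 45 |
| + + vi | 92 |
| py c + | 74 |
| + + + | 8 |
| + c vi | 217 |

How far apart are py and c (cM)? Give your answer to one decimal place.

The two most frequent reciprocal classes, + c vi and py + +, are the parental types, so the F1 was + c vi / py + +.
The two rarest classes, py c vi and + + +, are the double crossovers. Comparing them with the parentals, only the py allele has switched, so py is the middle locus and the order is vi – py – c.
Crossovers in the py–c interval produce the single-crossover classes + + vi and py c + (92 + 74 = 166) plus the double crossovers (18).
RF(py–c) = (166 + 18) / 776 = 184/776 = 0.2371 → 23.7 cM.

23.7 cM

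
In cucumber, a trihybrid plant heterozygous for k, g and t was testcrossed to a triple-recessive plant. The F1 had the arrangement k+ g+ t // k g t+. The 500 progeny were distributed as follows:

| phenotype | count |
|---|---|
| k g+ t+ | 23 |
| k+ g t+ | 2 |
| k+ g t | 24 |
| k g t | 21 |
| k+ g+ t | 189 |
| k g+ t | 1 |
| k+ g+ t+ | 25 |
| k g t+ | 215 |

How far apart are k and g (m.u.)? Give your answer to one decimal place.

10.0 m.u.

The two rarest classes, k g+ t and k+ g t+, are the double crossovers. Comparing them with the parentals, only the k allele has switched, so k is the middle locus and the order is t – k – g.
Crossovers in the k–g interval produce the single-crossover classes k+ g t and k g+ t+ (24 + 23 = 47) plus the double crossovers (3).
RF(k–g) = (47 + 3) / 500 = 50/500 = 0.1000 → 10.0 m.u.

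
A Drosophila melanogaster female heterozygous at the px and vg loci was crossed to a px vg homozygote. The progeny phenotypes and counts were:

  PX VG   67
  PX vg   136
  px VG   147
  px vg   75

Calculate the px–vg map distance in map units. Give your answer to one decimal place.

The two most frequent classes, PX vg (136) and px VG (147), are the parental types, so the F1 was PX vg / px VG.
The recombinant classes are PX VG and px vg: 67 + 75 = 142.
Recombination frequency = 142/425 = 0.3341 ≈ 33.4%, i.e. 33.4 map units.

33.4 map units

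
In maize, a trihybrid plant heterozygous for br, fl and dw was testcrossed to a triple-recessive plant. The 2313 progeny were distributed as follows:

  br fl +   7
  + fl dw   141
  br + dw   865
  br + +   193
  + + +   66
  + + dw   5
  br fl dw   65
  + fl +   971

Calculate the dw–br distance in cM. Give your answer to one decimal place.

15.0 cM

The two most frequent reciprocal classes, + fl + and br + dw, are the parental types, so the F1 was + fl + / br + dw.
The two rarest classes, br fl + and + + dw, are the double crossovers. Comparing them with the parentals, only the br allele has switched, so br is the middle locus and the order is fl – br – dw.
Crossovers in the br–dw interval produce the single-crossover classes + fl dw and br + + (141 + 193 = 334) plus the double crossovers (12).
RF(br–dw) = (334 + 12) / 2313 = 346/2313 = 0.1496 → 15.0 cM.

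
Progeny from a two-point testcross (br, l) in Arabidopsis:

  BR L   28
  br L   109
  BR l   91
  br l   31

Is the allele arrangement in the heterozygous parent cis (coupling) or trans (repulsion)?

trans

The two most frequent classes are BR l (91) and br L (109); these are the parental (non-recombinant) types.
So the F1 carried BR l on one chromosome and br L on the other — the recessive alleles are on opposite chromosomes (trans / repulsion).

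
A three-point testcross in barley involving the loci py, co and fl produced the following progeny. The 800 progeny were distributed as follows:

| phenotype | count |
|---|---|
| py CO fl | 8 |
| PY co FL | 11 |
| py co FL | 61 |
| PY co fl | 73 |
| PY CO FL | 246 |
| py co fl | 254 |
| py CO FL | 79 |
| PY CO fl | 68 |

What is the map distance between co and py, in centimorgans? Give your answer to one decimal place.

21.4 centimorgans

The two most frequent reciprocal classes, PY CO FL and py co fl, are the parental types, so the F1 was PY CO FL / py co fl.
The two rarest classes, PY co FL and py CO fl, are the double crossovers. Comparing them with the parentals, only the co allele has switched, so co is the middle locus and the order is py – co – fl.
Crossovers in the py–co interval produce the single-crossover classes py CO FL and PY co fl (79 + 73 = 152) plus the double crossovers (19).
RF(py–co) = (152 + 19) / 800 = 171/800 = 0.2137 → 21.4 centimorgans.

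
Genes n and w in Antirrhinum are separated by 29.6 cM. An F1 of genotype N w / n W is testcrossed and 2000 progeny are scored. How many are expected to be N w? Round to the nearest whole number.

704

A map distance of 29.6 cM corresponds to a recombination frequency of 0.296.
The F1 is N w / n W, so N w is a parental gamete class with expected frequency (1 − r)/2 = 0.704/2 = 0.3520.
Expected number = 0.3520 × 2000 = 704.00 ≈ 704.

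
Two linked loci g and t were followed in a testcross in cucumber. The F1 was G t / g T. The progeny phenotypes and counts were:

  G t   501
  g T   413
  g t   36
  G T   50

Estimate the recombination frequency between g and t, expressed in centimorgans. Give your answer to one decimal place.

8.6 centimorgans

The recombinant classes are G T and g t: 50 + 36 = 86.
Recombination frequency = 86/1000 = 0.0860 ≈ 8.6%, i.e. 8.6 centimorgans.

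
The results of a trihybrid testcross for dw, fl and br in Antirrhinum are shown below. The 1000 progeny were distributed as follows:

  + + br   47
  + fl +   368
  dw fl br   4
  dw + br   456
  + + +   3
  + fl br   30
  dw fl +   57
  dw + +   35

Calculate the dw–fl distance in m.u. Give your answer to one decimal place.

The two most frequent reciprocal classes, dw + br and + fl +, are the parental types, so the F1 was dw + br / + fl +.
The two rarest classes, dw fl br and + + +, are the double crossovers. Comparing them with the parentals, only the fl allele has switched, so fl is the middle locus and the order is dw – fl – br.
Crossovers in the dw–fl interval produce the single-crossover classes + + br and dw fl + (47 + 57 = 104) plus the double crossovers (7).
RF(dw–fl) = (104 + 7) / 1000 = 111/1000 = 0.1110 → 11.1 m.u.

11.1 m.u.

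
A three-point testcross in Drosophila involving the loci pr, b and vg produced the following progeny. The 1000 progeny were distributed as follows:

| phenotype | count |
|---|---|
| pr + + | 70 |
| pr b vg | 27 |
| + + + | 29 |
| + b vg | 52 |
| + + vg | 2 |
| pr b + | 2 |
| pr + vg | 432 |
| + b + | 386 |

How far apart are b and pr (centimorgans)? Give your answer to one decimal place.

6.0 centimorgans

The two most frequent reciprocal classes, pr + vg and + b +, are the parental types, so the F1 was pr + vg / + b +.
The two rarest classes, + + vg and pr b +, are the double crossovers. Comparing them with the parentals, only the pr allele has switched, so pr is the middle locus and the order is vg – pr – b.
Crossovers in the pr–b interval produce the single-crossover classes pr b vg and + + + (27 + 29 = 56) plus the double crossovers (4).
RF(pr–b) = (56 + 4) / 1000 = 60/1000 = 0.0600 → 6.0 centimorgans.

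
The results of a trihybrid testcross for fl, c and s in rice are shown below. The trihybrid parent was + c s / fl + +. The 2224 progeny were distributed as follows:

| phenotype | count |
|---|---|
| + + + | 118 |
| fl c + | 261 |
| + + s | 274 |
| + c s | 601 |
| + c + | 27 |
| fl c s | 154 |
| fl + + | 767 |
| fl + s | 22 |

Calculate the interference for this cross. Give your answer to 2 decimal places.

0.42

The two rarest classes, + c + and fl + s, are the double crossovers. Comparing them with the parentals, only the s allele has switched, so s is the middle locus and the order is fl – s – c.
fl–s: (272 + 49)/2224 = 0.1443; s–c: (535 + 49)/2224 = 0.2626.
Expected DCO frequency = 0.1443 × 0.2626 ≈ 0.03789; observed = 49/2224 ≈ 0.02203.
Coefficient of coincidence = 0.02203/0.03789 ≈ 0.58; interference = 1 − 0.58 = 0.42.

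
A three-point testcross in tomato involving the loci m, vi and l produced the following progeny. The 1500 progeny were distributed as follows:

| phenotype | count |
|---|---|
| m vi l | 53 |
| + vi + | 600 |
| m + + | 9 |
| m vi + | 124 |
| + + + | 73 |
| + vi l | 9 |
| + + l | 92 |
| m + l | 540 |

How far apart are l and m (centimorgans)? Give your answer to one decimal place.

The two most frequent reciprocal classes, m + l and + vi +, are the parental types, so the F1 was m + l / + vi +.
The two rarest classes, m + + and + vi l, are the double crossovers. Comparing them with the parentals, only the l allele has switched, so l is the middle locus and the order is m – l – vi.
Crossovers in the m–l interval produce the single-crossover classes + + l and m vi + (92 + 124 = 216) plus the double crossovers (18).
RF(m–l) = (216 + 18) / 1500 = 234/1500 = 0.1560 → 15.6 centimorgans.

15.6 centimorgans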